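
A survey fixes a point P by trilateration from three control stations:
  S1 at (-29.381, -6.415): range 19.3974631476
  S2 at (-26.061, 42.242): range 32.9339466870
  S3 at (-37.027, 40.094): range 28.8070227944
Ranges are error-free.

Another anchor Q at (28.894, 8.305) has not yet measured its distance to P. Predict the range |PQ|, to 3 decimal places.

66.270

eq1: (x + 29.381)² + (y + 6.415)² = 19.3974631476²
eq2: (x + 26.061)² + (y − 42.242)² = 32.9339466870²
eq3: (x + 37.027)² + (y − 40.094)² = 28.8070227944²
eq2−eq3, eq2−eq1 (x²,y² cancel):
  -21.932·x − 4.296·y = 769.765562
  -6.640·x − 97.314·y = -850.783631
det = -21.932·-97.314 − -4.296·-6.640 = 2105.765208
x = (769.765562·-97.314 − -4.296·-850.783631) / 2105.765208 = -37.308971
y = (-21.932·-850.783631 − 769.765562·-6.640) / 2105.765208 = 11.288357
|P − Q| = √((-37.308971 − 28.894)² + (11.288357 − 8.305)²) = 66.270157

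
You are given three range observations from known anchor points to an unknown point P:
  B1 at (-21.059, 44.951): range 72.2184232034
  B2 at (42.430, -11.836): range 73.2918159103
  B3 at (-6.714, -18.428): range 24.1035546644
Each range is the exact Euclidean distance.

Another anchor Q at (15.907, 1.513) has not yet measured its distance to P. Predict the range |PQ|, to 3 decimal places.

53.354

eq1: (x + 21.059)² + (y − 44.951)² = 72.2184232034²
eq2: (x − 42.430)² + (y + 11.836)² = 73.2918159103²
eq3: (x + 6.714)² + (y + 18.428)² = 24.1035546644²
eq3−eq2, eq3−eq1 (x²,y² cancel):
  98.288·x + 13.184·y = -3234.982116
  -28.690·x + 126.758·y = -2555.114401
det = 98.288·126.758 − 13.184·-28.690 = 12837.039264
x = (-3234.982116·126.758 − 13.184·-2555.114401) / 12837.039264 = -29.319318
y = (98.288·-2555.114401 − -3234.982116·-28.690) / 12837.039264 = -26.793462
|P − Q| = √((-29.319318 − 15.907)² + (-26.793462 − 1.513)²) = 53.354246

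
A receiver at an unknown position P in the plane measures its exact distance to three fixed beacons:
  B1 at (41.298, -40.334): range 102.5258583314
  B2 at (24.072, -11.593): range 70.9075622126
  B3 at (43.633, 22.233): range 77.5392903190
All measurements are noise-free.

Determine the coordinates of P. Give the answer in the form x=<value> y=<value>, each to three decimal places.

x=-33.542 y=29.741

eq1: (x − 41.298)² + (y + 40.334)² = 102.5258583314²
eq2: (x − 24.072)² + (y + 11.593)² = 70.9075622126²
eq3: (x − 43.633)² + (y − 22.233)² = 77.5392903190²
eq1−eq3, eq1−eq2 (x²,y² cancel):
  4.670·x + 125.134·y = 3564.998701
  -34.452·x + 57.482·y = 2865.171721
det = 4.670·57.482 − 125.134·-34.452 = 4579.557508
x = (3564.998701·57.482 − 125.134·2865.171721) / 4579.557508 = -33.541918
y = (4.670·2865.171721 − 3564.998701·-34.452) / 4579.557508 = 29.741233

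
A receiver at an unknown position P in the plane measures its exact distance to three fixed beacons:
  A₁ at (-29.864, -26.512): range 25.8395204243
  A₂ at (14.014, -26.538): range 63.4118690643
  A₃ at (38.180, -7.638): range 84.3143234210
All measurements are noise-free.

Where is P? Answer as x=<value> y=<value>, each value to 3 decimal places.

eq1: (x + 29.864)² + (y + 26.512)² = 25.8395204243²
eq2: (x − 14.014)² + (y + 26.538)² = 63.4118690643²
eq3: (x − 38.180)² + (y + 7.638)² = 84.3143234210²
eq1−eq2, eq1−eq3 (x²,y² cancel):
  87.756·x − 0.052·y = -4047.471322
  136.088·x + 37.748·y = -6519.917514
det = 87.756·37.748 − -0.052·136.088 = 3319.690064
x = (-4047.471322·37.748 − -0.052·-6519.917514) / 3319.690064 = -46.125687
y = (87.756·-6519.917514 − -4047.471322·136.088) / 3319.690064 = -6.431204

x=-46.126 y=-6.431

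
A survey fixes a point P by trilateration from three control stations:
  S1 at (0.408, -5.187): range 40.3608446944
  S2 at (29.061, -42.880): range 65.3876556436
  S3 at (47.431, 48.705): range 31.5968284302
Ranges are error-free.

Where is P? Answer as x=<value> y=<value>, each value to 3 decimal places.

eq1: (x − 0.408)² + (y + 5.187)² = 40.3608446944²
eq2: (x − 29.061)² + (y + 42.880)² = 65.3876556436²
eq3: (x − 47.431)² + (y − 48.705)² = 31.5968284302²
eq3−eq2, eq3−eq1 (x²,y² cancel):
  -36.740·x − 183.170·y = -5215.826609
  -94.046·x − 107.784·y = -5225.443571
det = -36.740·-107.784 − -183.170·-94.046 = -13266.421660
x = (-5215.826609·-107.784 − -183.170·-5225.443571) / -13266.421660 = 29.771543
y = (-36.740·-5225.443571 − -5215.826609·-94.046) / -13266.421660 = 22.503795

x=29.772 y=22.504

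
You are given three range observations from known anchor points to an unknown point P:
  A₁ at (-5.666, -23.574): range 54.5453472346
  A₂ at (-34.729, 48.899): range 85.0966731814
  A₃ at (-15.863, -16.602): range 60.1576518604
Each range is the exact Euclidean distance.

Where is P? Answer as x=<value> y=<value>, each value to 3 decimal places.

x=39.414 y=7.134

eq1: (x + 5.666)² + (y + 23.574)² = 54.5453472346²
eq2: (x + 34.729)² + (y − 48.899)² = 85.0966731814²
eq3: (x + 15.863)² + (y + 16.602)² = 60.1576518604²
eq2−eq1, eq2−eq3 (x²,y² cancel):
  58.126·x − 144.946·y = 1256.870272
  37.732·x − 131.002·y = 552.546240
det = 58.126·-131.002 − -144.946·37.732 = -2145.519780
x = (1256.870272·-131.002 − -144.946·552.546240) / -2145.519780 = 39.413830
y = (58.126·552.546240 − 1256.870272·37.732) / -2145.519780 = 7.134367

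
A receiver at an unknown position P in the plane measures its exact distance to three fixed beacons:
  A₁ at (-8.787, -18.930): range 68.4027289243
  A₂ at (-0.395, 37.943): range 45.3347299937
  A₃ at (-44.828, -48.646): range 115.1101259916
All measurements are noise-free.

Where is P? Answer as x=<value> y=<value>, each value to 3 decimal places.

x=43.204 y=25.520

eq1: (x + 8.787)² + (y + 18.930)² = 68.4027289243²
eq2: (x + 0.395)² + (y − 37.943)² = 45.3347299937²
eq3: (x + 44.828)² + (y + 48.646)² = 115.1101259916²
eq1−eq2, eq1−eq3 (x²,y² cancel):
  16.784·x + 113.746·y = 3627.966586
  -72.082·x − 59.432·y = -4630.981151
det = 16.784·-59.432 − 113.746·-72.082 = 7201.532484
x = (3627.966586·-59.432 − 113.746·-4630.981151) / 7201.532484 = 43.204453
y = (16.784·-4630.981151 − 3627.966586·-72.082) / 7201.532484 = 25.520221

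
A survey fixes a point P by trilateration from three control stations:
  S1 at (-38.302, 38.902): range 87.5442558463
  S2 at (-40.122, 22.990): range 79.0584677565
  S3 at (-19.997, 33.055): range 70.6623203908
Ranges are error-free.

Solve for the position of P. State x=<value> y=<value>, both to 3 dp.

x=25.637 y=-20.896

eq1: (x + 38.302)² + (y − 38.902)² = 87.5442558463²
eq2: (x + 40.122)² + (y − 22.990)² = 79.0584677565²
eq3: (x + 19.997)² + (y − 33.055)² = 70.6623203908²
eq1−eq2, eq1−eq3 (x²,y² cancel):
  -3.640·x − 31.824·y = 571.661584
  36.610·x − 11.694·y = 1182.937435
det = -3.640·-11.694 − -31.824·36.610 = 1207.642800
x = (571.661584·-11.694 − -31.824·1182.937435) / 1207.642800 = 25.637374
y = (-3.640·1182.937435 − 571.661584·36.610) / 1207.642800 = -20.895602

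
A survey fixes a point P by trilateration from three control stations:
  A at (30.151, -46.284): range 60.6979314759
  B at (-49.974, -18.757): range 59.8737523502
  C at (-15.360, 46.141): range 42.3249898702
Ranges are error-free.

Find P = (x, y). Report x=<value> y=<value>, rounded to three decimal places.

eq1: (x − 30.151)² + (y + 46.284)² = 60.6979314759²
eq2: (x + 49.974)² + (y + 18.757)² = 59.8737523502²
eq3: (x + 15.360)² + (y − 46.141)² = 42.3249898702²
eq2−eq3, eq2−eq1 (x²,y² cancel):
  69.228·x + 129.796·y = 1309.157209
  160.250·x − 55.054·y = 102.693067
det = 69.228·-55.054 − 129.796·160.250 = -24611.087312
x = (1309.157209·-55.054 − 129.796·102.693067) / -24611.087312 = 3.470123
y = (69.228·102.693067 − 1309.157209·160.250) / -24611.087312 = 8.235443

x=3.470 y=8.235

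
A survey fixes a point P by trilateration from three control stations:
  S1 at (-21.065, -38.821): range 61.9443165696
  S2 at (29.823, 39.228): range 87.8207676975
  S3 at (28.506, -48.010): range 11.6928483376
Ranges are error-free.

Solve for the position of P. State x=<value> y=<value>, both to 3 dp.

x=40.199 y=-47.978

eq1: (x + 21.065)² + (y + 38.821)² = 61.9443165696²
eq2: (x − 29.823)² + (y − 39.228)² = 87.8207676975²
eq3: (x − 28.506)² + (y + 48.010)² = 11.6928483376²
eq1−eq2, eq1−eq3 (x²,y² cancel):
  101.776·x + 156.098·y = -3397.945837
  99.142·x − 18.378·y = 4867.123523
det = 101.776·-18.378 − 156.098·99.142 = -17346.307244
x = (-3397.945837·-18.378 − 156.098·4867.123523) / -17346.307244 = 40.198804
y = (101.776·4867.123523 − -3397.945837·99.142) / -17346.307244 = -47.977676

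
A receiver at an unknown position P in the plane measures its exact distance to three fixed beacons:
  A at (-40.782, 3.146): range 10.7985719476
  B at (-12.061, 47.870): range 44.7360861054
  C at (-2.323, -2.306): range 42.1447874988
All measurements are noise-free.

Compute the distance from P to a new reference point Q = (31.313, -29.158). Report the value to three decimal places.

84.362

eq1: (x + 40.782)² + (y − 3.146)² = 10.7985719476²
eq2: (x + 12.061)² + (y − 47.870)² = 44.7360861054²
eq3: (x + 2.323)² + (y + 2.306)² = 42.1447874988²
eq3−eq1, eq3−eq2 (x²,y² cancel):
  -76.918·x + 10.904·y = 3321.928832
  -19.476·x + 100.352·y = 2201.156369
det = -76.918·100.352 − 10.904·-19.476 = -7506.508832
x = (3321.928832·100.352 − 10.904·2201.156369) / -7506.508832 = -41.212340
y = (-76.918·2201.156369 − 3321.928832·-19.476) / -7506.508832 = 13.935994
|P − Q| = √((-41.212340 − 31.313)² + (13.935994 − -29.158)²) = 84.362416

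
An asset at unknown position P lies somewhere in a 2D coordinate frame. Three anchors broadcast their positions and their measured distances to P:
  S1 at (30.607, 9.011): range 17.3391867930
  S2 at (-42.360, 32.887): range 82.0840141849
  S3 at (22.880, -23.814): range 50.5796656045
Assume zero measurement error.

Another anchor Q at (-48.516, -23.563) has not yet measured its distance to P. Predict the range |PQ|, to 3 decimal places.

eq1: (x − 30.607)² + (y − 9.011)² = 17.3391867930²
eq2: (x + 42.360)² + (y − 32.887)² = 82.0840141849²
eq3: (x − 22.880)² + (y + 23.814)² = 50.5796656045²
eq3−eq2, eq3−eq1 (x²,y² cancel):
  -130.480·x + 113.402·y = -2394.159439
  15.454·x + 65.650·y = 2185.040748
det = -130.480·65.650 − 113.402·15.454 = -10318.526508
x = (-2394.159439·65.650 − 113.402·2185.040748) / -10318.526508 = 39.246355
y = (-130.480·2185.040748 − -2394.159439·15.454) / -10318.526508 = 24.044594
|P − Q| = √((39.246355 − -48.516)² + (24.044594 − -23.563)²) = 99.843447

99.843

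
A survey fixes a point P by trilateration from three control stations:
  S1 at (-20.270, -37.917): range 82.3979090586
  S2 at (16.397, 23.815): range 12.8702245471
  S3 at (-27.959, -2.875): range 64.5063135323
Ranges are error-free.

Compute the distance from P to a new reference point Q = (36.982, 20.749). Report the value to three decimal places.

11.688

eq1: (x + 20.270)² + (y + 37.917)² = 82.3979090586²
eq2: (x − 16.397)² + (y − 23.815)² = 12.8702245471²
eq3: (x + 27.959)² + (y + 2.875)² = 64.5063135323²
eq3−eq2, eq3−eq1 (x²,y² cancel):
  88.712·x + 53.380·y = 4041.466334
  15.378·x − 70.084·y = -1569.750449
det = 88.712·-70.084 − 53.380·15.378 = -7038.169448
x = (4041.466334·-70.084 − 53.380·-1569.750449) / -7038.169448 = 28.338171
y = (88.712·-1569.750449 − 4041.466334·15.378) / -7038.169448 = 28.616158
|P − Q| = √((28.338171 − 36.982)² + (28.616158 − 20.749)²) = 11.687941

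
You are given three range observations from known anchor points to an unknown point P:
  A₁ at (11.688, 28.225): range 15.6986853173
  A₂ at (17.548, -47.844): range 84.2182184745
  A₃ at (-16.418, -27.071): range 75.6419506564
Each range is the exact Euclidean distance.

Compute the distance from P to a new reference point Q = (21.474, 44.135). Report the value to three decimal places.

8.984

eq1: (x − 11.688)² + (y − 28.225)² = 15.6986853173²
eq2: (x − 17.548)² + (y + 47.844)² = 84.2182184745²
eq3: (x + 16.418)² + (y + 27.071)² = 75.6419506564²
eq2−eq1, eq2−eq3 (x²,y² cancel):
  -11.720·x + 152.138·y = 5182.538931
  -67.932·x + 41.546·y = -223.587251
det = -11.720·41.546 − 152.138·-67.932 = 9848.119496
x = (5182.538931·41.546 − 152.138·-223.587251) / 9848.119496 = 25.317512
y = (-11.720·-223.587251 − 5182.538931·-67.932) / 9848.119496 = 36.015066
|P − Q| = √((25.317512 − 21.474)² + (36.015066 − 44.135)²) = 8.983646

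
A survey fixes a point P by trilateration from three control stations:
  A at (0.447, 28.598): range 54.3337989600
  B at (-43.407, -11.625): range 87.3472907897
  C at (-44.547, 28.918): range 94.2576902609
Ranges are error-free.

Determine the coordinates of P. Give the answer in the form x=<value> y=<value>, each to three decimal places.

eq1: (x − 0.447)² + (y − 28.598)² = 54.3337989600²
eq2: (x + 43.407)² + (y + 11.625)² = 87.3472907897²
eq3: (x + 44.547)² + (y − 28.918)² = 94.2576902609²
eq2−eq3, eq2−eq1 (x²,y² cancel):
  -2.280·x + 81.086·y = -453.585306
  87.708·x + 80.446·y = 3476.124638
det = -2.280·80.446 − 81.086·87.708 = -7295.307768
x = (-453.585306·80.446 − 81.086·3476.124638) / -7295.307768 = 43.638209
y = (-2.280·3476.124638 − -453.585306·87.708) / -7295.307768 = -4.366847

x=43.638 y=-4.367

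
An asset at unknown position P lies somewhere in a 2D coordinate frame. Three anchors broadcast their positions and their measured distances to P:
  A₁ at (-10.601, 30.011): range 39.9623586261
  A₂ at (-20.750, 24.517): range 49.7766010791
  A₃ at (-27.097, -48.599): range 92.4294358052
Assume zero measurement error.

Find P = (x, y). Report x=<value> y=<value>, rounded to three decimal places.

x=29.026 y=24.841

eq1: (x + 10.601)² + (y − 30.011)² = 39.9623586261²
eq2: (x + 20.750)² + (y − 24.517)² = 49.7766010791²
eq3: (x + 27.097)² + (y + 48.599)² = 92.4294358052²
eq2−eq3, eq2−eq1 (x²,y² cancel):
  -12.694·x − 146.232·y = -4001.026167
  20.298·x + 10.988·y = 862.115441
det = -12.694·10.988 − -146.232·20.298 = 2828.735464
x = (-4001.026167·10.988 − -146.232·862.115441) / 2828.735464 = 29.025545
y = (-12.694·862.115441 − -4001.026167·20.298) / 2828.735464 = 24.841183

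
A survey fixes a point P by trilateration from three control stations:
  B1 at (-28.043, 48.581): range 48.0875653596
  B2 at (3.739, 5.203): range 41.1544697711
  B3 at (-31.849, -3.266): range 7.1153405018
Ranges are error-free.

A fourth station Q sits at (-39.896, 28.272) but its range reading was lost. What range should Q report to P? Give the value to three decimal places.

27.022

eq1: (x + 28.043)² + (y − 48.581)² = 48.0875653596²
eq2: (x − 3.739)² + (y − 5.203)² = 41.1544697711²
eq3: (x + 31.849)² + (y + 3.266)² = 7.1153405018²
eq2−eq1, eq2−eq3 (x²,y² cancel):
  -63.564·x + 86.756·y = 2486.748520
  -71.176·x − 16.938·y = 2627.036539
det = -63.564·-16.938 − 86.756·-71.176 = 7251.592088
x = (2486.748520·-16.938 − 86.756·2627.036539) / 7251.592088 = -37.237578
y = (-63.564·2627.036539 − 2486.748520·-71.176) / 7251.592088 = 1.380643
|P − Q| = √((-37.237578 − -39.896)² + (1.380643 − 28.272)²) = 27.022440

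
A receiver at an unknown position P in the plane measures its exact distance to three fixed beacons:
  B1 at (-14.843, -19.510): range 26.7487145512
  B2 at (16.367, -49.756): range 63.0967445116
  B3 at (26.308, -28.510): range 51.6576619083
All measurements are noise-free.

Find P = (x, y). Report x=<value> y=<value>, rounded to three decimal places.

x=-11.217 y=6.992

eq1: (x + 14.843)² + (y + 19.510)² = 26.7487145512²
eq2: (x − 16.367)² + (y + 49.756)² = 63.0967445116²
eq3: (x − 26.308)² + (y + 28.510)² = 51.6576619083²
eq1−eq3, eq1−eq2 (x²,y² cancel):
  82.302·x − 18.000·y = -1049.044089
  62.420·x − 60.492·y = -1123.121962
det = 82.302·-60.492 − -18.000·62.420 = -3855.052584
x = (-1049.044089·-60.492 − -18.000·-1123.121962) / -3855.052584 = -11.217118
y = (82.302·-1123.121962 − -1049.044089·62.420) / -3855.052584 = 6.991825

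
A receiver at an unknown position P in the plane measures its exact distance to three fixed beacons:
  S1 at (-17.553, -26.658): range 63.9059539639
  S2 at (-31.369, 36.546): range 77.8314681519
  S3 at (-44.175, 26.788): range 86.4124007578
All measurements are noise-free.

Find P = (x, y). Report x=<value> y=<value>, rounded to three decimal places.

x=38.953 y=3.192

eq1: (x + 17.553)² + (y + 26.658)² = 63.9059539639²
eq2: (x + 31.369)² + (y − 36.546)² = 77.8314681519²
eq3: (x + 44.175)² + (y − 26.788)² = 86.4124007578²
eq1−eq2, eq1−eq3 (x²,y² cancel):
  -27.632·x + 126.408·y = -672.898979
  -53.244·x + 106.892·y = -1732.861257
det = -27.632·106.892 − 126.408·-53.244 = 3776.827808
x = (-672.898979·106.892 − 126.408·-1732.861257) / 3776.827808 = 38.953327
y = (-27.632·-1732.861257 − -672.898979·-53.244) / 3776.827808 = 3.191723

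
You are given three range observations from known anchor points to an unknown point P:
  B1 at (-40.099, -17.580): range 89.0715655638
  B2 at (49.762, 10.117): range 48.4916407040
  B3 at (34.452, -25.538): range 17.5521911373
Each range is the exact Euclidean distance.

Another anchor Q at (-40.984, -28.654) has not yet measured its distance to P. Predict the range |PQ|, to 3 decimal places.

eq1: (x + 40.099)² + (y + 17.580)² = 89.0715655638²
eq2: (x − 49.762)² + (y − 10.117)² = 48.4916407040²
eq3: (x − 34.452)² + (y + 25.538)² = 17.5521911373²
eq3−eq1, eq3−eq2 (x²,y² cancel):
  -149.102·x + 15.916·y = -7547.807925
  30.620·x + 71.310·y = -1303.879219
det = -149.102·71.310 − 15.916·30.620 = -11119.811540
x = (-7547.807925·71.310 − 15.916·-1303.879219) / -11119.811540 = 46.536908
y = (-149.102·-1303.879219 − -7547.807925·30.620) / -11119.811540 = -38.267274
|P − Q| = √((46.536908 − -40.984)² + (-38.267274 − -28.654)²) = 88.047284

88.047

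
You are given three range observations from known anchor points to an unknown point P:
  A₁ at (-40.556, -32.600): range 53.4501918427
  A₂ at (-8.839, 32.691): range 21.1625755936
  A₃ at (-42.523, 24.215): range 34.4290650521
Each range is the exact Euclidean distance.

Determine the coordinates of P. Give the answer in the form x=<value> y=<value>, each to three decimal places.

eq1: (x + 40.556)² + (y + 32.600)² = 53.4501918427²
eq2: (x + 8.839)² + (y − 32.691)² = 21.1625755936²
eq3: (x + 42.523)² + (y − 24.215)² = 34.4290650521²
eq3−eq1, eq3−eq2 (x²,y² cancel):
  3.934·x − 113.630·y = -1358.585106
  67.368·x + 16.952·y = -510.236437
det = 3.934·16.952 − -113.630·67.368 = 7721.715008
x = (-1358.585106·16.952 − -113.630·-510.236437) / 7721.715008 = -10.491050
y = (3.934·-510.236437 − -1358.585106·67.368) / 7721.715008 = 11.593006

x=-10.491 y=11.593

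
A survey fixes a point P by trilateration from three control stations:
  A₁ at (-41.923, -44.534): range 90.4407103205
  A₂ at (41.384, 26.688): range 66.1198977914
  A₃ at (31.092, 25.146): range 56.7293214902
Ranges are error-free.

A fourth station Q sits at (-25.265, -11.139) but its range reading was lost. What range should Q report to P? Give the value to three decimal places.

eq1: (x + 41.923)² + (y + 44.534)² = 90.4407103205²
eq2: (x − 41.384)² + (y − 26.688)² = 66.1198977914²
eq3: (x − 31.092)² + (y − 25.146)² = 56.7293214902²
eq2−eq1, eq2−eq3 (x²,y² cancel):
  -166.614·x − 142.444·y = -2491.750914
  -20.584·x − 3.084·y = 327.773947
det = -166.614·-3.084 − -142.444·-20.584 = -2418.229720
x = (-2491.750914·-3.084 − -142.444·327.773947) / -2418.229720 = -22.485040
y = (-166.614·327.773947 − -2491.750914·-20.584) / -2418.229720 = 43.793163
|P − Q| = √((-22.485040 − -25.265)² + (43.793163 − -11.139)²) = 55.002461

55.002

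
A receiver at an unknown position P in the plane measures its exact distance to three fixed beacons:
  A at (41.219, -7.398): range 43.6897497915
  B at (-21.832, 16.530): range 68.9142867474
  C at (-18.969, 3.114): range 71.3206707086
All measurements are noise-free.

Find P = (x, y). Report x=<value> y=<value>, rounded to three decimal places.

x=44.219 y=36.189

eq1: (x − 41.219)² + (y + 7.398)² = 43.6897497915²
eq2: (x + 21.832)² + (y − 16.530)² = 68.9142867474²
eq3: (x + 18.969)² + (y − 3.114)² = 71.3206707086²
eq1−eq2, eq1−eq3 (x²,y² cancel):
  -126.102·x + 47.856·y = -3844.243922
  -120.376·x + 21.024·y = -4562.060241
det = -126.102·21.024 − 47.856·-120.376 = 3109.545408
x = (-3844.243922·21.024 − 47.856·-4562.060241) / 3109.545408 = 44.218866
y = (-126.102·-4562.060241 − -3844.243922·-120.376) / 3109.545408 = 36.188638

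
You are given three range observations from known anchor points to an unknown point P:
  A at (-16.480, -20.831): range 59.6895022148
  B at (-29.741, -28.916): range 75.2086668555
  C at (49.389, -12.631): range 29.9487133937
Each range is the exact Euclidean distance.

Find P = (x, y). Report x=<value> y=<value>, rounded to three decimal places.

eq1: (x + 16.480)² + (y + 20.831)² = 59.6895022148²
eq2: (x + 29.741)² + (y + 28.916)² = 75.2086668555²
eq3: (x − 49.389)² + (y + 12.631)² = 29.9487133937²
eq3−eq2, eq3−eq1 (x²,y² cancel):
  -158.260·x − 32.570·y = -5637.571481
  -131.738·x − 16.400·y = -4559.205762
det = -158.260·-16.400 − -32.570·-131.738 = -1695.242660
x = (-5637.571481·-16.400 − -32.570·-4559.205762) / -1695.242660 = 33.055539
y = (-158.260·-4559.205762 − -5637.571481·-131.738) / -1695.242660 = 12.471659

x=33.056 y=12.472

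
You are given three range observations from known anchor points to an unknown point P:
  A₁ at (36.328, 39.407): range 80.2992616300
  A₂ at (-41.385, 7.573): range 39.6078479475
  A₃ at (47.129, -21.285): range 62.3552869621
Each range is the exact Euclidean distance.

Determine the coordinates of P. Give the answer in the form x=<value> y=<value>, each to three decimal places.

x=-15.220 y=-22.162

eq1: (x − 36.328)² + (y − 39.407)² = 80.2992616300²
eq2: (x + 41.385)² + (y − 7.573)² = 39.6078479475²
eq3: (x − 47.129)² + (y + 21.285)² = 62.3552869621²
eq2−eq3, eq2−eq1 (x²,y² cancel):
  177.028·x − 57.716·y = -1415.274881
  155.426·x + 63.668·y = -3776.623120
det = 177.028·63.668 − -57.716·155.426 = 20241.585720
x = (-1415.274881·63.668 − -57.716·-3776.623120) / 20241.585720 = -15.220117
y = (177.028·-3776.623120 − -1415.274881·155.426) / 20241.585720 = -22.162173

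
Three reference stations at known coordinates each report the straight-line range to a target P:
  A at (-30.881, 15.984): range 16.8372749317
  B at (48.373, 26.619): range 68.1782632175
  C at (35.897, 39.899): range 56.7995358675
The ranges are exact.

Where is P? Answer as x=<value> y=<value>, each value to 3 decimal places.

eq1: (x + 30.881)² + (y − 15.984)² = 16.8372749317²
eq2: (x − 48.373)² + (y − 26.619)² = 68.1782632175²
eq3: (x − 35.897)² + (y − 39.899)² = 56.7995358675²
eq2−eq1, eq2−eq3 (x²,y² cancel):
  -158.508·x − 21.270·y = 2525.387875
  -24.952·x + 26.560·y = 1254.094821
det = -158.508·26.560 − -21.270·-24.952 = -4740.701520
x = (2525.387875·26.560 − -21.270·1254.094821) / -4740.701520 = -19.775322
y = (-158.508·1254.094821 − 2525.387875·-24.952) / -4740.701520 = 28.639344

x=-19.775 y=28.639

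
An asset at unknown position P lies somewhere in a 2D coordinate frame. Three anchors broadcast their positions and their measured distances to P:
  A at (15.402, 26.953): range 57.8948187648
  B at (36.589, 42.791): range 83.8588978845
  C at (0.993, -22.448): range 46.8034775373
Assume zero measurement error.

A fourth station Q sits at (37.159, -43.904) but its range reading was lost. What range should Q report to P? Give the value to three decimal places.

88.812

eq1: (x − 15.402)² + (y − 26.953)² = 57.8948187648²
eq2: (x − 36.589)² + (y − 42.791)² = 83.8588978845²
eq3: (x − 0.993)² + (y + 22.448)² = 46.8034775373²
eq2−eq1, eq2−eq3 (x²,y² cancel):
  -42.374·x − 31.676·y = 1474.365926
  -71.192·x − 130.478·y = 2176.823396
det = -42.374·-130.478 − -31.676·-71.192 = 3273.796980
x = (1474.365926·-130.478 − -31.676·2176.823396) / 3273.796980 = -37.699118
y = (-42.374·2176.823396 − 1474.365926·-71.192) / 3273.796980 = 3.886113
|P − Q| = √((-37.699118 − 37.159)² + (3.886113 − -43.904)²) = 88.812346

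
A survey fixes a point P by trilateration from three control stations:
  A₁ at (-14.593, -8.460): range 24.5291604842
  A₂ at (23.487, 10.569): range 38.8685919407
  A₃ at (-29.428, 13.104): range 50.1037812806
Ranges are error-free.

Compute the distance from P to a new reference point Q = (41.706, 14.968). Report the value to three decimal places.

eq1: (x + 14.593)² + (y + 8.460)² = 24.5291604842²
eq2: (x − 23.487)² + (y − 10.569)² = 38.8685919407²
eq3: (x + 29.428)² + (y − 13.104)² = 50.1037812806²
eq1−eq2, eq1−eq3 (x²,y² cancel):
  76.160·x + 38.058·y = -530.272044
  -29.670·x + 43.128·y = -1155.514434
det = 76.160·43.128 − 38.058·-29.670 = 4413.809340
x = (-530.272044·43.128 − 38.058·-1155.514434) / 4413.809340 = 4.782036
y = (76.160·-1155.514434 − -530.272044·-29.670) / 4413.809340 = -23.502862
|P − Q| = √((4.782036 − 41.706)² + (-23.502862 − 14.968)²) = 53.323412

53.323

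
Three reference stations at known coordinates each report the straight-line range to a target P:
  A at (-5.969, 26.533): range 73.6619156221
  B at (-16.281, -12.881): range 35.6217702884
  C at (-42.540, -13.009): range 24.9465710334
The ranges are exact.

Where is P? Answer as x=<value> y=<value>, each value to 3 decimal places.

x=-41.600 y=-37.938

eq1: (x + 5.969)² + (y − 26.533)² = 73.6619156221²
eq2: (x + 16.281)² + (y + 12.881)² = 35.6217702884²
eq3: (x + 42.540)² + (y + 13.009)² = 24.9465710334²
eq2−eq3, eq2−eq1 (x²,y² cancel):
  -52.518·x − 0.256·y = 2194.473671
  20.624·x + 78.828·y = -3848.529367
det = -52.518·78.828 − -0.256·20.624 = -4134.609160
x = (2194.473671·78.828 − -0.256·-3848.529367) / -4134.609160 = -41.600243
y = (-52.518·-3848.529367 − 2194.473671·20.624) / -4134.609160 = -37.937864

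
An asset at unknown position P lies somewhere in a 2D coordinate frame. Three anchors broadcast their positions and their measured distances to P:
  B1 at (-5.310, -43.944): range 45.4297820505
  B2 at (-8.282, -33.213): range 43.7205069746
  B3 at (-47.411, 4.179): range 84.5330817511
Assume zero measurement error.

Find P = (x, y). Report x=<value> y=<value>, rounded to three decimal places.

x=33.494 y=-20.320

eq1: (x + 5.310)² + (y + 43.944)² = 45.4297820505²
eq2: (x + 8.282)² + (y + 33.213)² = 43.7205069746²
eq3: (x + 47.411)² + (y − 4.179)² = 84.5330817511²
eq1−eq2, eq1−eq3 (x²,y² cancel):
  -5.944·x + 21.462·y = -635.193976
  -84.202·x + 96.246·y = -4775.981087
det = -5.944·96.246 − 21.462·-84.202 = 1235.057100
x = (-635.193976·96.246 − 21.462·-4775.981087) / 1235.057100 = 33.494182
y = (-5.944·-4775.981087 − -635.193976·-84.202) / 1235.057100 = -20.319847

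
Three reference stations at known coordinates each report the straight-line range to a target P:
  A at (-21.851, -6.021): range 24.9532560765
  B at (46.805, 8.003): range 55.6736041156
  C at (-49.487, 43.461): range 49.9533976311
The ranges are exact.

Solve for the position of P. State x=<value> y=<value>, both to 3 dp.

x=-8.426 y=15.013

eq1: (x + 21.851)² + (y + 6.021)² = 24.9532560765²
eq2: (x − 46.805)² + (y − 8.003)² = 55.6736041156²
eq3: (x + 49.487)² + (y − 43.461)² = 49.9533976311²
eq3−eq2, eq3−eq1 (x²,y² cancel):
  192.584·x − 70.916·y = -2687.273916
  55.272·x − 98.964·y = -1951.426102
det = 192.584·-98.964 − -70.916·55.272 = -15139.213824
x = (-2687.273916·-98.964 − -70.916·-1951.426102) / -15139.213824 = -8.425539
y = (192.584·-1951.426102 − -2687.273916·55.272) / -15139.213824 = 15.012830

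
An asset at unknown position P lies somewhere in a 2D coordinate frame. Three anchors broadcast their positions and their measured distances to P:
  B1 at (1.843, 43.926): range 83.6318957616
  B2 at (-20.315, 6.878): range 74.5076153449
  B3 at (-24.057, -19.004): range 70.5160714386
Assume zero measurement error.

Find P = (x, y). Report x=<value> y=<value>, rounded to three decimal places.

x=45.992 y=-27.103

eq1: (x − 1.843)² + (y − 43.926)² = 83.6318957616²
eq2: (x + 20.315)² + (y − 6.878)² = 74.5076153449²
eq3: (x + 24.057)² + (y + 19.004)² = 70.5160714386²
eq3−eq1, eq3−eq2 (x²,y² cancel):
  51.800·x + 125.860·y = -1028.778798
  7.484·x + 51.764·y = -1058.753569
det = 51.800·51.764 − 125.860·7.484 = 1739.438960
x = (-1028.778798·51.764 − 125.860·-1058.753569) / 1739.438960 = 45.992427
y = (51.800·-1058.753569 − -1028.778798·7.484) / 1739.438960 = -27.103023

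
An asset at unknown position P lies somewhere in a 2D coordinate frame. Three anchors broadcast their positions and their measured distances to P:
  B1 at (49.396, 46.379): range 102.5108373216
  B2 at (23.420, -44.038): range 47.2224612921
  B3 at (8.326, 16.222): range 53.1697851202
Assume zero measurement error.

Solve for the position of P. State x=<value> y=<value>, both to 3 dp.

eq1: (x − 49.396)² + (y − 46.379)² = 102.5108373216²
eq2: (x − 23.420)² + (y + 44.038)² = 47.2224612921²
eq3: (x − 8.326)² + (y − 16.222)² = 53.1697851202²
eq3−eq2, eq3−eq1 (x²,y² cancel):
  30.188·x − 120.520·y = 2752.431483
  82.140·x + 60.314·y = -3422.944822
det = 30.188·60.314 − -120.520·82.140 = 11720.271832
x = (2752.431483·60.314 − -120.520·-3422.944822) / 11720.271832 = -21.033911
y = (30.188·-3422.944822 − 2752.431483·82.140) / 11720.271832 = -28.106565

x=-21.034 y=-28.107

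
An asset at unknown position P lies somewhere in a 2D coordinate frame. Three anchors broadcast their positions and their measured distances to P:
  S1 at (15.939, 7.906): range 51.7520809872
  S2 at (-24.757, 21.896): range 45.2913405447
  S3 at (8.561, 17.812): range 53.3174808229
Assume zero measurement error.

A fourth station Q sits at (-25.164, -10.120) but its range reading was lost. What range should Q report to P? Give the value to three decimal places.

eq1: (x − 15.939)² + (y − 7.906)² = 51.7520809872²
eq2: (x + 24.757)² + (y − 21.896)² = 45.2913405447²
eq3: (x − 8.561)² + (y − 17.812)² = 53.3174808229²
eq3−eq2, eq3−eq1 (x²,y² cancel):
  -66.636·x + 8.168·y = 1493.234033
  14.756·x − 19.812·y = 90.474367
det = -66.636·-19.812 − 8.168·14.756 = 1199.665424
x = (1493.234033·-19.812 − 8.168·90.474367) / 1199.665424 = -25.276170
y = (-66.636·90.474367 − 1493.234033·14.756) / 1199.665424 = -23.392365
|P − Q| = √((-25.276170 − -25.164)² + (-23.392365 − -10.120)²) = 13.272839

13.273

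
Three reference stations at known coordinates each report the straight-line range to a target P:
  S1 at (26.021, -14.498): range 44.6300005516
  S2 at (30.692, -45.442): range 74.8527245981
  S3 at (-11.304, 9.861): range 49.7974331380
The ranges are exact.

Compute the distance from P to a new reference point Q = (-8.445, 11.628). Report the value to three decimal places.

eq1: (x − 26.021)² + (y + 14.498)² = 44.6300005516²
eq2: (x − 30.692)² + (y + 45.442)² = 74.8527245981²
eq3: (x + 11.304)² + (y − 9.861)² = 49.7974331380²
eq2−eq3, eq2−eq1 (x²,y² cancel):
  -83.992·x + 110.606·y = 341.191542
  -9.342·x + 61.888·y = 1491.403648
det = -83.992·61.888 − 110.606·-9.342 = -4164.815644
x = (341.191542·61.888 − 110.606·1491.403648) / -4164.815644 = 34.537550
y = (-83.992·1491.403648 − 341.191542·-9.342) / -4164.815644 = 29.311877
|P − Q| = √((34.537550 − -8.445)² + (29.311877 − 11.628)²) = 46.478158

46.478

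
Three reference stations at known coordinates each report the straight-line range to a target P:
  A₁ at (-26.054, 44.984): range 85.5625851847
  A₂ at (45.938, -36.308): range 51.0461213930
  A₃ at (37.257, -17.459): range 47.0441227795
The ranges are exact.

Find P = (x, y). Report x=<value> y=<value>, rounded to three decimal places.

eq1: (x + 26.054)² + (y − 44.984)² = 85.5625851847²
eq2: (x − 45.938)² + (y + 36.308)² = 51.0461213930²
eq3: (x − 37.257)² + (y + 17.459)² = 47.0441227795²
eq2−eq3, eq2−eq1 (x²,y² cancel):
  -17.362·x + 37.698·y = -1343.112957
  -143.984·x + 162.584·y = -5441.449010
det = -17.362·162.584 − 37.698·-143.984 = 2605.125424
x = (-1343.112957·162.584 − 37.698·-5441.449010) / 2605.125424 = -5.081111
y = (-17.362·-5441.449010 − -1343.112957·-143.984) / 2605.125424 = -37.968359

x=-5.081 y=-37.968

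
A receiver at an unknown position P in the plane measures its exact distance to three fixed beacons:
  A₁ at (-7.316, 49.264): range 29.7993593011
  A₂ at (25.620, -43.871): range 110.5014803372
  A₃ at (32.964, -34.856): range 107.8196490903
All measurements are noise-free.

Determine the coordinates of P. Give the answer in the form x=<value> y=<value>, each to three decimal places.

eq1: (x + 7.316)² + (y − 49.264)² = 29.7993593011²
eq2: (x − 25.620)² + (y + 43.871)² = 110.5014803372²
eq3: (x − 32.964)² + (y + 34.856)² = 107.8196490903²
eq2−eq1, eq2−eq3 (x²,y² cancel):
  -65.872·x + 186.270·y = 11221.991853
  14.688·x + 18.030·y = 306.017418
det = -65.872·18.030 − 186.270·14.688 = -3923.605920
x = (11221.991853·18.030 − 186.270·306.017418) / -3923.605920 = -37.040073
y = (-65.872·306.017418 − 11221.991853·14.688) / -3923.605920 = 47.147089

x=-37.040 y=47.147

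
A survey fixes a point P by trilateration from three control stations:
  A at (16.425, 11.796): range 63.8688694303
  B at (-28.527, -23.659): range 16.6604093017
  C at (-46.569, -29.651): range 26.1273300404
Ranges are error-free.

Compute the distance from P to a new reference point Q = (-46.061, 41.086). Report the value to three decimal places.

83.633

eq1: (x − 16.425)² + (y − 11.796)² = 63.8688694303²
eq2: (x + 28.527)² + (y + 23.659)² = 16.6604093017²
eq3: (x + 46.569)² + (y + 29.651)² = 26.1273300404²
eq1−eq2, eq1−eq3 (x²,y² cancel):
  -89.904·x − 70.910·y = 4766.275013
  -125.988·x − 82.894·y = 6035.522428
det = -89.904·-82.894 − -70.910·-125.988 = -1481.306904
x = (4766.275013·-82.894 − -70.910·6035.522428) / -1481.306904 = -22.198840
y = (-89.904·6035.522428 − 4766.275013·-125.988) / -1481.306904 = -39.070801
|P − Q| = √((-22.198840 − -46.061)² + (-39.070801 − 41.086)²) = 83.633220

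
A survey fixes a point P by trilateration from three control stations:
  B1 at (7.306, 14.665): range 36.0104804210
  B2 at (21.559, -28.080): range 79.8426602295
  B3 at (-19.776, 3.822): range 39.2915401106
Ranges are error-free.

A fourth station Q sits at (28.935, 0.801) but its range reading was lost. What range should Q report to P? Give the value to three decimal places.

eq1: (x − 7.306)² + (y − 14.665)² = 36.0104804210²
eq2: (x − 21.559)² + (y + 28.080)² = 79.8426602295²
eq3: (x + 19.776)² + (y − 3.822)² = 39.2915401106²
eq2−eq1, eq2−eq3 (x²,y² cancel):
  -28.506·x + 85.490·y = 4093.258672
  -82.670·x + 63.804·y = 3983.446247
det = -28.506·63.804 − 85.490·-82.670 = 5248.661476
x = (4093.258672·63.804 − 85.490·3983.446247) / 5248.661476 = -15.123578
y = (-28.506·3983.446247 − 4093.258672·-82.670) / 5248.661476 = 42.837127
|P − Q| = √((-15.123578 − 28.935)² + (42.837127 − 0.801)²) = 60.894944

60.895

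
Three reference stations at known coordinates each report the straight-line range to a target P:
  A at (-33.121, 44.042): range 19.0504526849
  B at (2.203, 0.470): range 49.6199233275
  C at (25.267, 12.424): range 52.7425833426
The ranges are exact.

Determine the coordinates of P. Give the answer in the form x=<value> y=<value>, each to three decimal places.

eq1: (x + 33.121)² + (y − 44.042)² = 19.0504526849²
eq2: (x − 2.203)² + (y − 0.470)² = 49.6199233275²
eq3: (x − 25.267)² + (y − 12.424)² = 52.7425833426²
eq2−eq3, eq2−eq1 (x²,y² cancel):
  46.128·x + 23.908·y = 468.059649
  -70.648·x + 87.144·y = 5130.841340
det = 46.128·87.144 − 23.908·-70.648 = 5708.830816
x = (468.059649·87.144 − 23.908·5130.841340) / 5708.830816 = -14.342615
y = (46.128·5130.841340 − 468.059649·-70.648) / 5708.830816 = 47.250118

x=-14.343 y=47.250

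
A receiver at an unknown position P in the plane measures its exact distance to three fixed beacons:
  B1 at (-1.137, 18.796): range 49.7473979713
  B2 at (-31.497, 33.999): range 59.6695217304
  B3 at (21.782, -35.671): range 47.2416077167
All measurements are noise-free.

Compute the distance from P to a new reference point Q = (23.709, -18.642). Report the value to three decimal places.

48.452

eq1: (x + 1.137)² + (y − 18.796)² = 49.7473979713²
eq2: (x + 31.497)² + (y − 33.999)² = 59.6695217304²
eq3: (x − 21.782)² + (y + 35.671)² = 47.2416077167²
eq1−eq2, eq1−eq3 (x²,y² cancel):
  -60.720·x + 30.406·y = 707.762406
  45.838·x − 108.934·y = 1635.327485
det = -60.720·-108.934 − 30.406·45.838 = 5220.722252
x = (707.762406·-108.934 − 30.406·1635.327485) / 5220.722252 = -24.292263
y = (-60.720·1635.327485 − 707.762406·45.838) / 5220.722252 = -25.233960
|P − Q| = √((-24.292263 − 23.709)² + (-25.233960 − -18.642)²) = 48.451782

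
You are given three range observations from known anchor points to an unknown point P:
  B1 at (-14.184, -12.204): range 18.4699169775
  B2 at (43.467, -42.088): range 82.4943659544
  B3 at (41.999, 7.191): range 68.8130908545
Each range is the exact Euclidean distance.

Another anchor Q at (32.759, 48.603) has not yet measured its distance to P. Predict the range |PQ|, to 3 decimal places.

75.766

eq1: (x + 14.184)² + (y + 12.204)² = 18.4699169775²
eq2: (x − 43.467)² + (y + 42.088)² = 82.4943659544²
eq3: (x − 41.999)² + (y − 7.191)² = 68.8130908545²
eq2−eq1, eq2−eq3 (x²,y² cancel):
  -115.302·x + 59.768·y = 3153.526220
  -2.936·x + 98.558·y = 224.925590
det = -115.302·98.558 − 59.768·-2.936 = -11188.455668
x = (3153.526220·98.558 − 59.768·224.925590) / -11188.455668 = -26.577563
y = (-115.302·224.925590 − 3153.526220·-2.936) / -11188.455668 = 1.490431
|P − Q| = √((-26.577563 − 32.759)² + (1.490431 − 48.603)²) = 75.765572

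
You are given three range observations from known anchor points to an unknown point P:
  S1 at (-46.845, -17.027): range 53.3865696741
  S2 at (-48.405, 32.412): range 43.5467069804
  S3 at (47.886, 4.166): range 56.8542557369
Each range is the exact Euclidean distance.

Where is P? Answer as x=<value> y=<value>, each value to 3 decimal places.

eq1: (x + 46.845)² + (y + 17.027)² = 53.3865696741²
eq2: (x + 48.405)² + (y − 32.412)² = 43.5467069804²
eq3: (x − 47.886)² + (y − 4.166)² = 56.8542557369²
eq3−eq1, eq3−eq2 (x²,y² cancel):
  -189.462·x − 42.386·y = 556.228776
  -192.582·x + 56.492·y = 2419.247924
det = -189.462·56.492 − -42.386·-192.582 = -18865.867956
x = (556.228776·56.492 − -42.386·2419.247924) / -18865.867956 = -7.100904
y = (-189.462·2419.247924 − 556.228776·-192.582) / -18865.867956 = 18.617532

x=-7.101 y=18.618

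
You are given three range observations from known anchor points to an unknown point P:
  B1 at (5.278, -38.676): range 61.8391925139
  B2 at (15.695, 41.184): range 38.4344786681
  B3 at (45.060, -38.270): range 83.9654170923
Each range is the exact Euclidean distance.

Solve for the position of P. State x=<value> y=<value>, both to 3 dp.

x=-15.969 y=19.399

eq1: (x − 5.278)² + (y + 38.676)² = 61.8391925139²
eq2: (x − 15.695)² + (y − 41.184)² = 38.4344786681²
eq3: (x − 45.060)² + (y + 38.270)² = 83.9654170923²
eq1−eq2, eq1−eq3 (x²,y² cancel):
  20.834·x + 159.720·y = 2765.641201
  79.564·x + 0.812·y = -1254.799297
det = 20.834·0.812 − 159.720·79.564 = -12691.044872
x = (2765.641201·0.812 − 159.720·-1254.799297) / -12691.044872 = -15.968917
y = (20.834·-1254.799297 − 2765.641201·79.564) / -12691.044872 = 19.398558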